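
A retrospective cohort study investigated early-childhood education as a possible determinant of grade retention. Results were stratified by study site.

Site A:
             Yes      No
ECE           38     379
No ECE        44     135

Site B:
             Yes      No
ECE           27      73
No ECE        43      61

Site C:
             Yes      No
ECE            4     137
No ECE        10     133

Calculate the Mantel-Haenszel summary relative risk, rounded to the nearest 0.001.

0.478

RR_MH = Σ(aᵢ·n₀ᵢ/nᵢ) / Σ(cᵢ·n₁ᵢ/nᵢ), with n₁ᵢ = aᵢ+bᵢ (exposed), n₀ᵢ = cᵢ+dᵢ (unexposed), nᵢ = n₁ᵢ+n₀ᵢ.
Stratum 1 (Site A): n₁ = 417, n₀ = 179, n = 596; a·n₀/n = 38·179/596 = 11.4128; c·n₁/n = 44·417/596 = 30.7852
Stratum 2 (Site B): n₁ = 100, n₀ = 104, n = 204; a·n₀/n = 27·104/204 = 13.7647; c·n₁/n = 43·100/204 = 21.0784
Stratum 3 (Site C): n₁ = 141, n₀ = 143, n = 284; a·n₀/n = 4·143/284 = 2.0141; c·n₁/n = 10·141/284 = 4.9648
RR_MH = (11.4128 + 13.7647 + 2.0141) / (30.7852 + 21.0784 + 4.9648) = 27.1915 / 56.8285 = 0.47848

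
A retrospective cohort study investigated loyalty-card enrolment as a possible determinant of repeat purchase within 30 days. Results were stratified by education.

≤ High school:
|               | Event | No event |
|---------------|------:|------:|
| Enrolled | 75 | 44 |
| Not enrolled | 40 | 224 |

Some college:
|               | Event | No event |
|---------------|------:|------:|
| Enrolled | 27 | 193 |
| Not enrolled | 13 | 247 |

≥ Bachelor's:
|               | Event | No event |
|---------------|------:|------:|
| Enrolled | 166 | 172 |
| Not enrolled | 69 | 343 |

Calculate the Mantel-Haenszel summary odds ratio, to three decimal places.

OR_MH = Σ(aᵢdᵢ/nᵢ) / Σ(bᵢcᵢ/nᵢ), where nᵢ is the stratum total.
Stratum 1 (≤ High school): n = 383; a·d/n = 75·224/383 = 43.8642; b·c/n = 44·40/383 = 4.5953
Stratum 2 (Some college): n = 480; a·d/n = 27·247/480 = 13.8938; b·c/n = 193·13/480 = 5.2271
Stratum 3 (≥ Bachelor's): n = 750; a·d/n = 166·343/750 = 75.9173; b·c/n = 172·69/750 = 15.8240
OR_MH = (43.8642 + 13.8938 + 75.9173) / (4.5953 + 5.2271 + 15.8240) = 133.6753 / 25.6464 = 5.21225

5.212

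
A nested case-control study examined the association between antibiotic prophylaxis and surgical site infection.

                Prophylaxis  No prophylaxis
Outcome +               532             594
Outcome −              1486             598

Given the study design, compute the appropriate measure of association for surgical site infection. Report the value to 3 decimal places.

0.360

Reading the table with exposure as columns: a = 532 (Prophylaxis, case), b = 1486 (Prophylaxis, non-case), c = 594 (No prophylaxis, case), d = 598.
This is a nested case-control study: participants were sampled on outcome status, so risks in the source population cannot be estimated directly — relative risk is not valid here. The odds ratio is the appropriate measure.
OR = (a·d)/(b·c) = (532 × 598) / (1486 × 594) = 318136 / 882684 = 0.36042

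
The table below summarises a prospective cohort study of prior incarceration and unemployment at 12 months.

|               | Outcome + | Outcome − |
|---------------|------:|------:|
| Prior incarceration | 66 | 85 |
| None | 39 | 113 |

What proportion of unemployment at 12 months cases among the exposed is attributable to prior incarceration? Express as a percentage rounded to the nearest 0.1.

41.3

Cells: a = 66, b = 85, c = 39, d = 113.
Risk in exposed = 66/151 = 0.43709; risk in unexposed = 39/152 = 0.25658.
RR = 0.43709/0.25658 = 1.70352
AR% = (RR − 1)/RR × 100 = (1.70352 − 1)/1.70352 × 100 = 41.2978%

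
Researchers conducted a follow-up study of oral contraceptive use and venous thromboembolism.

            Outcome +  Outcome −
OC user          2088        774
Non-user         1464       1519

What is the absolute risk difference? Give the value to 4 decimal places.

Cells: a = 2088, b = 774, c = 1464, d = 1519.
Risk in exposed = 2088/2862 = 0.729560; risk in unexposed = 1464/2983 = 0.490781.
Risk difference = 0.729560 − 0.490781 = 0.238779

0.2388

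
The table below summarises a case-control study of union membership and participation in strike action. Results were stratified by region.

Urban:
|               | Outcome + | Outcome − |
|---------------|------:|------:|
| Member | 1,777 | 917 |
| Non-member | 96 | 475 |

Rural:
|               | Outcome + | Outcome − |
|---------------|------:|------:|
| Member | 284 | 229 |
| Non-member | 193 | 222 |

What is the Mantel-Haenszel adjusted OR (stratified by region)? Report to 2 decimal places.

OR_MH = Σ(aᵢdᵢ/nᵢ) / Σ(bᵢcᵢ/nᵢ), where nᵢ is the stratum total.
Stratum 1 (Urban): n = 3265; a·d/n = 1777·475/3265 = 258.5222; b·c/n = 917·96/3265 = 26.9623
Stratum 2 (Rural): n = 928; a·d/n = 284·222/928 = 67.9397; b·c/n = 229·193/928 = 47.6261
OR_MH = (258.5222 + 67.9397) / (26.9623 + 47.6261) = 326.4619 / 74.5884 = 4.37684

4.38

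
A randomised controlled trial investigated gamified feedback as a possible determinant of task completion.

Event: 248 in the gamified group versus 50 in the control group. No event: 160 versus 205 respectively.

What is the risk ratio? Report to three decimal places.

3.100

From the description: a = 248, b = 160, c = 50, d = 205.
Risk in exposed = 248/408 = 0.60784; risk in unexposed = 50/255 = 0.19608.
RR = 0.60784 / 0.19608 = 3.10000
The risk among the exposed is 3.10 times that among the unexposed.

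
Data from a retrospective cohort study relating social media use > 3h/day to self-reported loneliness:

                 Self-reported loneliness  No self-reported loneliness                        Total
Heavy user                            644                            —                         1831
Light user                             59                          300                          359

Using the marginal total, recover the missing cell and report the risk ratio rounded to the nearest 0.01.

The missing cell is in the exposed row: 1831 − 644 = 1187.
So a = 644, b = 1187, c = 59, d = 300.
RR = [a/(a+b)] / [c/(c+d)] = (644/1831) / (59/359) = 0.35172/0.16435 = 2.14013

2.14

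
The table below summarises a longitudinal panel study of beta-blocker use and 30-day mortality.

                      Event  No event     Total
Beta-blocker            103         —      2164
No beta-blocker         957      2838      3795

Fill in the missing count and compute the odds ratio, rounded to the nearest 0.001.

0.148

The missing cell is in the exposed row: 2164 − 103 = 2061.
So a = 103, b = 2061, c = 957, d = 2838.
OR = (a·d)/(b·c) = (103 × 2838) / (2061 × 957) = 292314 / 1972377 = 0.14820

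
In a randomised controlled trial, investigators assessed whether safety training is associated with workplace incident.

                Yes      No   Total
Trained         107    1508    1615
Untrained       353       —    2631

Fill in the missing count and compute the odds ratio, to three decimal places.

The missing cell is in the unexposed row: 2631 − 353 = 2278.
So a = 107, b = 1508, c = 353, d = 2278.
OR = (a·d)/(b·c) = (107 × 2278) / (1508 × 353) = 243746 / 532324 = 0.45789

0.458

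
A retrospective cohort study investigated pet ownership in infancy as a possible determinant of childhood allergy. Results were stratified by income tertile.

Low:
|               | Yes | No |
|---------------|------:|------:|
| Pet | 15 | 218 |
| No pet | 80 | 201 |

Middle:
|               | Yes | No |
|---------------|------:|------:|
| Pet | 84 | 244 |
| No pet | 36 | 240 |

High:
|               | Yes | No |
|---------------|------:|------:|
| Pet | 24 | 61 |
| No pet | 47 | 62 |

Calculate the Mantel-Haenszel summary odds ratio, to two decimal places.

0.74

OR_MH = Σ(aᵢdᵢ/nᵢ) / Σ(bᵢcᵢ/nᵢ), where nᵢ is the stratum total.
Stratum 1 (Low): n = 514; a·d/n = 15·201/514 = 5.8658; b·c/n = 218·80/514 = 33.9300
Stratum 2 (Middle): n = 604; a·d/n = 84·240/604 = 33.3775; b·c/n = 244·36/604 = 14.5430
Stratum 3 (High): n = 194; a·d/n = 24·62/194 = 7.6701; b·c/n = 61·47/194 = 14.7784
OR_MH = (5.8658 + 33.3775 + 7.6701) / (33.9300 + 14.5430 + 14.7784) = 46.9133 / 63.2514 = 0.74170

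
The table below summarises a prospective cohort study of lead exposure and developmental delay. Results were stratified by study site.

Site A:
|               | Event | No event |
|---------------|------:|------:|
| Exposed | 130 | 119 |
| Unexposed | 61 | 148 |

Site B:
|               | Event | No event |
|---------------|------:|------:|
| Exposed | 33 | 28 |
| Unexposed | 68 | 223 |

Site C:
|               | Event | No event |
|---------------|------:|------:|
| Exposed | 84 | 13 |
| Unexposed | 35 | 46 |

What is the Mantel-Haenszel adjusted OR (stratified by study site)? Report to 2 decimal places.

OR_MH = Σ(aᵢdᵢ/nᵢ) / Σ(bᵢcᵢ/nᵢ), where nᵢ is the stratum total.
Stratum 1 (Site A): n = 458; a·d/n = 130·148/458 = 42.0087; b·c/n = 119·61/458 = 15.8493
Stratum 2 (Site B): n = 352; a·d/n = 33·223/352 = 20.9062; b·c/n = 28·68/352 = 5.4091
Stratum 3 (Site C): n = 178; a·d/n = 84·46/178 = 21.7079; b·c/n = 13·35/178 = 2.5562
OR_MH = (42.0087 + 20.9062 + 21.7079) / (15.8493 + 5.4091 + 2.5562) = 84.6228 / 23.8146 = 3.55340

3.55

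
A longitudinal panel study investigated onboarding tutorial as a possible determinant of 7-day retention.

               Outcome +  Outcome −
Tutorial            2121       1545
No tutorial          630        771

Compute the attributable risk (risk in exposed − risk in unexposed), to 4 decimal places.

Cells: a = 2121, b = 1545, c = 630, d = 771.
Risk in exposed = 2121/3666 = 0.578560; risk in unexposed = 630/1401 = 0.449679.
Risk difference = 0.578560 − 0.449679 = 0.128881

0.1289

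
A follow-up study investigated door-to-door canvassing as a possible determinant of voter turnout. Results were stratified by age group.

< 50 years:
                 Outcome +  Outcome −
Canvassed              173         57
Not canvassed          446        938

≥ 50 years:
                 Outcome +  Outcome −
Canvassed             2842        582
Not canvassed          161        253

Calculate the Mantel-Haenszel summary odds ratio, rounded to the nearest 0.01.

OR_MH = Σ(aᵢdᵢ/nᵢ) / Σ(bᵢcᵢ/nᵢ), where nᵢ is the stratum total.
Stratum 1 (< 50 years): n = 1614; a·d/n = 173·938/1614 = 100.5415; b·c/n = 57·446/1614 = 15.7509
Stratum 2 (≥ 50 years): n = 3838; a·d/n = 2842·253/3838 = 187.3439; b·c/n = 582·161/3838 = 24.4143
OR_MH = (100.5415 + 187.3439) / (15.7509 + 24.4143) = 287.8854 / 40.1652 = 7.16753

7.17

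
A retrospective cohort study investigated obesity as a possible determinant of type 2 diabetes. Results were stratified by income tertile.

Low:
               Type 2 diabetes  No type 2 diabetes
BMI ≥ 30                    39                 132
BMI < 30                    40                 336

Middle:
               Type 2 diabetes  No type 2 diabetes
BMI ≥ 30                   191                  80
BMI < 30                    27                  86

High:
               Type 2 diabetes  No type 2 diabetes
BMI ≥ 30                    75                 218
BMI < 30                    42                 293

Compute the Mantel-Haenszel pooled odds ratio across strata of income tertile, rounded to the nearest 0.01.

OR_MH = Σ(aᵢdᵢ/nᵢ) / Σ(bᵢcᵢ/nᵢ), where nᵢ is the stratum total.
Stratum 1 (Low): n = 547; a·d/n = 39·336/547 = 23.9561; b·c/n = 132·40/547 = 9.6527
Stratum 2 (Middle): n = 384; a·d/n = 191·86/384 = 42.7760; b·c/n = 80·27/384 = 5.6250
Stratum 3 (High): n = 628; a·d/n = 75·293/628 = 34.9920; b·c/n = 218·42/628 = 14.5796
OR_MH = (23.9561 + 42.7760 + 34.9920) / (9.6527 + 5.6250 + 14.5796) = 101.7242 / 29.8573 = 3.40702

3.41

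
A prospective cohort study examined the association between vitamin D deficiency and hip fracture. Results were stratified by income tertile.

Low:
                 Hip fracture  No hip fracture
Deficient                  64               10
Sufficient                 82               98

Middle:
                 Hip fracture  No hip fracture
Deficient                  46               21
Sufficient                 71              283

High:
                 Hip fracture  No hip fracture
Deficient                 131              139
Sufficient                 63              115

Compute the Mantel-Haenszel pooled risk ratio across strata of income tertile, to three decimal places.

1.860

RR_MH = Σ(aᵢ·n₀ᵢ/nᵢ) / Σ(cᵢ·n₁ᵢ/nᵢ), with n₁ᵢ = aᵢ+bᵢ (exposed), n₀ᵢ = cᵢ+dᵢ (unexposed), nᵢ = n₁ᵢ+n₀ᵢ.
Stratum 1 (Low): n₁ = 74, n₀ = 180, n = 254; a·n₀/n = 64·180/254 = 45.3543; c·n₁/n = 82·74/254 = 23.8898
Stratum 2 (Middle): n₁ = 67, n₀ = 354, n = 421; a·n₀/n = 46·354/421 = 38.6793; c·n₁/n = 71·67/421 = 11.2993
Stratum 3 (High): n₁ = 270, n₀ = 178, n = 448; a·n₀/n = 131·178/448 = 52.0491; c·n₁/n = 63·270/448 = 37.9688
RR_MH = (45.3543 + 38.6793 + 52.0491) / (23.8898 + 11.2993 + 37.9688) = 136.0828 / 73.1578 = 1.86013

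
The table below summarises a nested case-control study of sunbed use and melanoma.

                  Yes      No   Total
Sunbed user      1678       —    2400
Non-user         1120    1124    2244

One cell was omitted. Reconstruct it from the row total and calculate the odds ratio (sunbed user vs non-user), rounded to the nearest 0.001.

2.332

The missing cell is in the exposed row: 2400 − 1678 = 722.
So a = 1678, b = 722, c = 1120, d = 1124.
OR = (a·d)/(b·c) = (1678 × 1124) / (722 × 1120) = 1886072 / 808640 = 2.33240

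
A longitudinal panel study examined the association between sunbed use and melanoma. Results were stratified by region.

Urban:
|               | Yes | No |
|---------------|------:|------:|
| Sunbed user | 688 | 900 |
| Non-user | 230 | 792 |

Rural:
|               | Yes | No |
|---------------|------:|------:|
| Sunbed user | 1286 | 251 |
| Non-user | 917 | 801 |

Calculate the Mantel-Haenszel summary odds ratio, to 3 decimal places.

OR_MH = Σ(aᵢdᵢ/nᵢ) / Σ(bᵢcᵢ/nᵢ), where nᵢ is the stratum total.
Stratum 1 (Urban): n = 2610; a·d/n = 688·792/2610 = 208.7724; b·c/n = 900·230/2610 = 79.3103
Stratum 2 (Rural): n = 3255; a·d/n = 1286·801/3255 = 316.4627; b·c/n = 251·917/3255 = 70.7118
OR_MH = (208.7724 + 316.4627) / (79.3103 + 70.7118) = 525.2351 / 150.0222 = 3.50105

3.501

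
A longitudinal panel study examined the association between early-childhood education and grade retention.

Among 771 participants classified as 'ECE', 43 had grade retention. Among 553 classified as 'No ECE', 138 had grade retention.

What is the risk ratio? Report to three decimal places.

From the description: a = 43, b = 728, c = 138, d = 415.
Risk in exposed = 43/771 = 0.05577; risk in unexposed = 138/553 = 0.24955.
RR = 0.05577 / 0.24955 = 0.22349
The risk is 78% lower among the exposed than among the unexposed.

0.223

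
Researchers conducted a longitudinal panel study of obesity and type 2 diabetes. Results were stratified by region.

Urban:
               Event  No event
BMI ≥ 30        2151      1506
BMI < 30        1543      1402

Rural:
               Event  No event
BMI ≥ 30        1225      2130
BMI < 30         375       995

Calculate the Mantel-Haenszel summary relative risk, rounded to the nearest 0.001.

1.173

RR_MH = Σ(aᵢ·n₀ᵢ/nᵢ) / Σ(cᵢ·n₁ᵢ/nᵢ), with n₁ᵢ = aᵢ+bᵢ (exposed), n₀ᵢ = cᵢ+dᵢ (unexposed), nᵢ = n₁ᵢ+n₀ᵢ.
Stratum 1 (Urban): n₁ = 3657, n₀ = 2945, n = 6602; a·n₀/n = 2151·2945/6602 = 959.5115; c·n₁/n = 1543·3657/6602 = 854.7033
Stratum 2 (Rural): n₁ = 3355, n₀ = 1370, n = 4725; a·n₀/n = 1225·1370/4725 = 355.1852; c·n₁/n = 375·3355/4725 = 266.2698
RR_MH = (959.5115 + 355.1852) / (854.7033 + 266.2698) = 1314.6967 / 1120.9731 = 1.17282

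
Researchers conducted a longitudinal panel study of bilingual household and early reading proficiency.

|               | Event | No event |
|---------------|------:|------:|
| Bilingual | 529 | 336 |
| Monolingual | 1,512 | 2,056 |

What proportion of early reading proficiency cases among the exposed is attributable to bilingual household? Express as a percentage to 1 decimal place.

Cells: a = 529, b = 336, c = 1512, d = 2056.
Risk in exposed = 529/865 = 0.61156; risk in unexposed = 1512/3568 = 0.42377.
RR = 0.61156/0.42377 = 1.44315
AR% = (RR − 1)/RR × 100 = (1.44315 − 1)/1.44315 × 100 = 30.7073%

30.7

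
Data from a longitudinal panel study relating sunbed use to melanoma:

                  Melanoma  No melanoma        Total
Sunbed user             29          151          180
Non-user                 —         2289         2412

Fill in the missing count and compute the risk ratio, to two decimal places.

The missing cell is in the unexposed row: 2412 − 2289 = 123.
So a = 29, b = 151, c = 123, d = 2289.
RR = [a/(a+b)] / [c/(c+d)] = (29/180) / (123/2412) = 0.16111/0.05100 = 3.15935

3.16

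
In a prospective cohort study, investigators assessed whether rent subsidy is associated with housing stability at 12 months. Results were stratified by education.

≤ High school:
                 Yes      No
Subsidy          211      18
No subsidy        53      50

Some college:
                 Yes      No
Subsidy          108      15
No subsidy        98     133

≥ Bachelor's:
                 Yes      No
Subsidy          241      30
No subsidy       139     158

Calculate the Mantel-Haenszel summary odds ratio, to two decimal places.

9.70

OR_MH = Σ(aᵢdᵢ/nᵢ) / Σ(bᵢcᵢ/nᵢ), where nᵢ is the stratum total.
Stratum 1 (≤ High school): n = 332; a·d/n = 211·50/332 = 31.7771; b·c/n = 18·53/332 = 2.8735
Stratum 2 (Some college): n = 354; a·d/n = 108·133/354 = 40.5763; b·c/n = 15·98/354 = 4.1525
Stratum 3 (≥ Bachelor's): n = 568; a·d/n = 241·158/568 = 67.0387; b·c/n = 30·139/568 = 7.3415
OR_MH = (31.7771 + 40.5763 + 67.0387) / (2.8735 + 4.1525 + 7.3415) = 139.3921 / 14.3676 = 9.70185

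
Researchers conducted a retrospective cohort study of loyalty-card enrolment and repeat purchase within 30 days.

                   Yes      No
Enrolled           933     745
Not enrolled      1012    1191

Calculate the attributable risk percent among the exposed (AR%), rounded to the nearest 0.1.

17.4

Cells: a = 933, b = 745, c = 1012, d = 1191.
Risk in exposed = 933/1678 = 0.55602; risk in unexposed = 1012/2203 = 0.45937.
RR = 0.55602/0.45937 = 1.21039
AR% = (RR − 1)/RR × 100 = (1.21039 − 1)/1.21039 × 100 = 17.3817%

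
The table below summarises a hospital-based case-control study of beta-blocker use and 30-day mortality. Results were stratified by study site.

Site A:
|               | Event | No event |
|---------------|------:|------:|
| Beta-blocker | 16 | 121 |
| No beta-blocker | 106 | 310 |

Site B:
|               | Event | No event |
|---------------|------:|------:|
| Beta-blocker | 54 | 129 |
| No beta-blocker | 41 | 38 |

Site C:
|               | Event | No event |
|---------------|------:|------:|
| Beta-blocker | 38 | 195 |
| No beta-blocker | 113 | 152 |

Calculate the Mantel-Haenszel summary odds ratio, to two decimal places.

0.32

OR_MH = Σ(aᵢdᵢ/nᵢ) / Σ(bᵢcᵢ/nᵢ), where nᵢ is the stratum total.
Stratum 1 (Site A): n = 553; a·d/n = 16·310/553 = 8.9693; b·c/n = 121·106/553 = 23.1935
Stratum 2 (Site B): n = 262; a·d/n = 54·38/262 = 7.8321; b·c/n = 129·41/262 = 20.1870
Stratum 3 (Site C): n = 498; a·d/n = 38·152/498 = 11.5984; b·c/n = 195·113/498 = 44.2470
OR_MH = (8.9693 + 7.8321 + 11.5984) / (23.1935 + 20.1870 + 44.2470) = 28.3997 / 87.6275 = 0.32410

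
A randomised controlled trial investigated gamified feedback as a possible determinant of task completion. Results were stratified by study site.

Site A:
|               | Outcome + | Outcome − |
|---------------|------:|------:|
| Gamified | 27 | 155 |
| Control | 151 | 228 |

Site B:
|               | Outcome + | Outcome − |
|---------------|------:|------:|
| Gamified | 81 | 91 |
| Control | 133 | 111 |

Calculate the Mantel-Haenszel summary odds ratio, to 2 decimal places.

0.46

OR_MH = Σ(aᵢdᵢ/nᵢ) / Σ(bᵢcᵢ/nᵢ), where nᵢ is the stratum total.
Stratum 1 (Site A): n = 561; a·d/n = 27·228/561 = 10.9733; b·c/n = 155·151/561 = 41.7201
Stratum 2 (Site B): n = 416; a·d/n = 81·111/416 = 21.6130; b·c/n = 91·133/416 = 29.0938
OR_MH = (10.9733 + 21.6130) / (41.7201 + 29.0938) = 32.5862 / 70.8139 = 0.46017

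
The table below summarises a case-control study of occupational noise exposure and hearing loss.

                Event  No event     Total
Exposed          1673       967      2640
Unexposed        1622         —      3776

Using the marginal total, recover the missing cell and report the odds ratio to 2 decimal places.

The missing cell is in the unexposed row: 3776 − 1622 = 2154.
So a = 1673, b = 967, c = 1622, d = 2154.
OR = (a·d)/(b·c) = (1673 × 2154) / (967 × 1622) = 3603642 / 1568474 = 2.29755

2.30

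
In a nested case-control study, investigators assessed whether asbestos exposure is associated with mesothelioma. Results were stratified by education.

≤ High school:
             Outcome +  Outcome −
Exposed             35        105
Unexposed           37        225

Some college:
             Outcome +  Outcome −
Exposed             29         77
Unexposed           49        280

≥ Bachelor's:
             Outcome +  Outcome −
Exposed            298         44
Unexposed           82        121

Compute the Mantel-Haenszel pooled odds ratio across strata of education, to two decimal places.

OR_MH = Σ(aᵢdᵢ/nᵢ) / Σ(bᵢcᵢ/nᵢ), where nᵢ is the stratum total.
Stratum 1 (≤ High school): n = 402; a·d/n = 35·225/402 = 19.5896; b·c/n = 105·37/402 = 9.6642
Stratum 2 (Some college): n = 435; a·d/n = 29·280/435 = 18.6667; b·c/n = 77·49/435 = 8.6736
Stratum 3 (≥ Bachelor's): n = 545; a·d/n = 298·121/545 = 66.1615; b·c/n = 44·82/545 = 6.6202
OR_MH = (19.5896 + 18.6667 + 66.1615) / (9.6642 + 8.6736 + 6.6202) = 104.4177 / 24.9579 = 4.18375

4.18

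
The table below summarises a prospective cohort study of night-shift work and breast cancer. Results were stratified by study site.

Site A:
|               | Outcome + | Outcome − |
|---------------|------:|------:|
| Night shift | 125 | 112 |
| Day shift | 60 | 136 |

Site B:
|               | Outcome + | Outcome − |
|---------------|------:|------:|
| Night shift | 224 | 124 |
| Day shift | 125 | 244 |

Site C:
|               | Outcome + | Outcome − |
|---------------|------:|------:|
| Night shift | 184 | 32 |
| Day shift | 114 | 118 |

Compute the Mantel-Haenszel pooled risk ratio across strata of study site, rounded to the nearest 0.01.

1.80

RR_MH = Σ(aᵢ·n₀ᵢ/nᵢ) / Σ(cᵢ·n₁ᵢ/nᵢ), with n₁ᵢ = aᵢ+bᵢ (exposed), n₀ᵢ = cᵢ+dᵢ (unexposed), nᵢ = n₁ᵢ+n₀ᵢ.
Stratum 1 (Site A): n₁ = 237, n₀ = 196, n = 433; a·n₀/n = 125·196/433 = 56.5820; c·n₁/n = 60·237/433 = 32.8406
Stratum 2 (Site B): n₁ = 348, n₀ = 369, n = 717; a·n₀/n = 224·369/717 = 115.2803; c·n₁/n = 125·348/717 = 60.6695
Stratum 3 (Site C): n₁ = 216, n₀ = 232, n = 448; a·n₀/n = 184·232/448 = 95.2857; c·n₁/n = 114·216/448 = 54.9643
RR_MH = (56.5820 + 115.2803 + 95.2857) / (32.8406 + 60.6695 + 54.9643) = 267.1480 / 148.4744 = 1.79929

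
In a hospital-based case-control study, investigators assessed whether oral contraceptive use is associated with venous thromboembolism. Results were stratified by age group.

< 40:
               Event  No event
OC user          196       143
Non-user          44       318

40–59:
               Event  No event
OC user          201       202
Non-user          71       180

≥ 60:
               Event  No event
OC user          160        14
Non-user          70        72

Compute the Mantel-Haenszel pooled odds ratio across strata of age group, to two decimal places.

5.31

OR_MH = Σ(aᵢdᵢ/nᵢ) / Σ(bᵢcᵢ/nᵢ), where nᵢ is the stratum total.
Stratum 1 (< 40): n = 701; a·d/n = 196·318/701 = 88.9130; b·c/n = 143·44/701 = 8.9757
Stratum 2 (40–59): n = 654; a·d/n = 201·180/654 = 55.3211; b·c/n = 202·71/654 = 21.9297
Stratum 3 (≥ 60): n = 316; a·d/n = 160·72/316 = 36.4557; b·c/n = 14·70/316 = 3.1013
OR_MH = (88.9130 + 55.3211 + 36.4557) / (8.9757 + 21.9297 + 3.1013) = 180.6898 / 34.0067 = 5.31336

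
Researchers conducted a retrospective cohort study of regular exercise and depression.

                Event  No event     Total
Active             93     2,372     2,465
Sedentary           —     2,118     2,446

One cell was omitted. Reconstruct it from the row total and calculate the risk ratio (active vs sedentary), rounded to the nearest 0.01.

0.28

The missing cell is in the unexposed row: 2446 − 2118 = 328.
So a = 93, b = 2372, c = 328, d = 2118.
RR = [a/(a+b)] / [c/(c+d)] = (93/2465) / (328/2446) = 0.03773/0.13410 = 0.28135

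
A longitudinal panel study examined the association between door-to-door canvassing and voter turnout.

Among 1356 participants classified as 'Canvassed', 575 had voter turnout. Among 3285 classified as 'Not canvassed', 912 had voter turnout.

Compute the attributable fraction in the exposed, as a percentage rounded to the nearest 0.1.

34.5

From the description: a = 575, b = 781, c = 912, d = 2373.
Risk in exposed = 575/1356 = 0.42404; risk in unexposed = 912/3285 = 0.27763.
RR = 0.42404/0.27763 = 1.52739
AR% = (RR − 1)/RR × 100 = (1.52739 − 1)/1.52739 × 100 = 34.5286%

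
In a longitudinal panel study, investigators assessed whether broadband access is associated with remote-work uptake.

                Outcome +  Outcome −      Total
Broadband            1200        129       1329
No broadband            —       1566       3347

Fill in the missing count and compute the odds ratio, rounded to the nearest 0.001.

8.179

The missing cell is in the unexposed row: 3347 − 1566 = 1781.
So a = 1200, b = 129, c = 1781, d = 1566.
OR = (a·d)/(b·c) = (1200 × 1566) / (129 × 1781) = 1879200 / 229749 = 8.17936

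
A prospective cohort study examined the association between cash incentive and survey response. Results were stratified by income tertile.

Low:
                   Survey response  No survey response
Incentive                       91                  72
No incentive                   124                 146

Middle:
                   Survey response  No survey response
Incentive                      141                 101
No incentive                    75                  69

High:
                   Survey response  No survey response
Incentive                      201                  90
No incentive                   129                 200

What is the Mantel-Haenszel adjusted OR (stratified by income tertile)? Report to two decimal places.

2.05

OR_MH = Σ(aᵢdᵢ/nᵢ) / Σ(bᵢcᵢ/nᵢ), where nᵢ is the stratum total.
Stratum 1 (Low): n = 433; a·d/n = 91·146/433 = 30.6836; b·c/n = 72·124/433 = 20.6189
Stratum 2 (Middle): n = 386; a·d/n = 141·69/386 = 25.2047; b·c/n = 101·75/386 = 19.6244
Stratum 3 (High): n = 620; a·d/n = 201·200/620 = 64.8387; b·c/n = 90·129/620 = 18.7258
OR_MH = (30.6836 + 25.2047 + 64.8387) / (20.6189 + 19.6244 + 18.7258) = 120.7270 / 58.9691 = 2.04729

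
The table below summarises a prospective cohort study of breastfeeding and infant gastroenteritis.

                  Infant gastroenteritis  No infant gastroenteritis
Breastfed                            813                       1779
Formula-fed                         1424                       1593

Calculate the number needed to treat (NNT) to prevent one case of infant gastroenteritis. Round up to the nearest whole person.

Risk in treated group = 813/2592 = 0.31366; risk in control = 1424/3017 = 0.47199.
Absolute risk reduction = 0.47199 − 0.31366 = 0.15833
NNT = 1 / ARR = 1 / 0.15833 = 6.316 → round up → 7

7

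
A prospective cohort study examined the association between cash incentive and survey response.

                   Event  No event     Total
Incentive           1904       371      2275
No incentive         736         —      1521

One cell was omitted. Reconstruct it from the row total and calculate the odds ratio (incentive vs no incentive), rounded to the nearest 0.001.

5.474

The missing cell is in the unexposed row: 1521 − 736 = 785.
So a = 1904, b = 371, c = 736, d = 785.
OR = (a·d)/(b·c) = (1904 × 785) / (371 × 736) = 1494640 / 273056 = 5.47375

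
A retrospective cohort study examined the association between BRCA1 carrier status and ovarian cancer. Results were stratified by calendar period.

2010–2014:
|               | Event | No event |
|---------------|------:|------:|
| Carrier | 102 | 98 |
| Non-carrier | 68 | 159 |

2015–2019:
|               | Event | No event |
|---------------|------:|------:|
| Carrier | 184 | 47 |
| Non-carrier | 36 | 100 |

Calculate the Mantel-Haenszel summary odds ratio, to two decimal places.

4.36

OR_MH = Σ(aᵢdᵢ/nᵢ) / Σ(bᵢcᵢ/nᵢ), where nᵢ is the stratum total.
Stratum 1 (2010–2014): n = 427; a·d/n = 102·159/427 = 37.9813; b·c/n = 98·68/427 = 15.6066
Stratum 2 (2015–2019): n = 367; a·d/n = 184·100/367 = 50.1362; b·c/n = 47·36/367 = 4.6104
OR_MH = (37.9813 + 50.1362) / (15.6066 + 4.6104) = 88.1175 / 20.2169 = 4.35860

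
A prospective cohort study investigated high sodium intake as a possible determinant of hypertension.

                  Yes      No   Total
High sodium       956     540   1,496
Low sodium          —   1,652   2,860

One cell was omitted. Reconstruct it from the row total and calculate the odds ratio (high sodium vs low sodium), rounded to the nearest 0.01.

The missing cell is in the unexposed row: 2860 − 1652 = 1208.
So a = 956, b = 540, c = 1208, d = 1652.
OR = (a·d)/(b·c) = (956 × 1652) / (540 × 1208) = 1579312 / 652320 = 2.42107

2.42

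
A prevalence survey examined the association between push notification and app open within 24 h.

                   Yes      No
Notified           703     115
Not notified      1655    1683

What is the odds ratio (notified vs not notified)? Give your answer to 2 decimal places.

6.22

Cells: a = 703, b = 115, c = 1655, d = 1683.
OR = (a·d)/(b·c) = (703 × 1683) / (115 × 1655) = 1183149 / 190325 = 6.21647
The odds of app open within 24 h are about 6.22 times as high in the notified group.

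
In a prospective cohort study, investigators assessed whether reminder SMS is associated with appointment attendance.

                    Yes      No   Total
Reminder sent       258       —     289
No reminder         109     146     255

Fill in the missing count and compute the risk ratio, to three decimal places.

The missing cell is in the exposed row: 289 − 258 = 31.
So a = 258, b = 31, c = 109, d = 146.
RR = [a/(a+b)] / [c/(c+d)] = (258/289) / (109/255) = 0.89273/0.42745 = 2.08851

2.089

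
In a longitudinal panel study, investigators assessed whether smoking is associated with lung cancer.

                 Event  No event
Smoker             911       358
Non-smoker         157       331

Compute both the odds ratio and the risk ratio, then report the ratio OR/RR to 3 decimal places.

Cells: a = 911, b = 358, c = 157, d = 331.
OR = (911·331)/(358·157) = 301541/56206 = 5.36493
Risk in exposed = 911/1269 = 0.71789; risk in unexposed = 157/488 = 0.32172; RR = 2.23140
OR/RR = 5.36493 / 2.23140 = 2.40429
The outcome is not rare, so the OR lies further from 1 than the RR.

2.404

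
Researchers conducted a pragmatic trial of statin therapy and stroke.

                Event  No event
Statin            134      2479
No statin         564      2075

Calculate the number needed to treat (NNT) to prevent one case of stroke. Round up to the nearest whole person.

Risk in treated group = 134/2613 = 0.05128; risk in control = 564/2639 = 0.21372.
Absolute risk reduction = 0.21372 − 0.05128 = 0.16244
NNT = 1 / ARR = 1 / 0.16244 = 6.156 → round up → 7

7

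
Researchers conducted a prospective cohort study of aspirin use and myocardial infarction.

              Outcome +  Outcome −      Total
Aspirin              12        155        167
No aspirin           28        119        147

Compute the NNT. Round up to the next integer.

Risk in treated group = 12/167 = 0.07186; risk in control = 28/147 = 0.19048.
Absolute risk reduction = 0.19048 − 0.07186 = 0.11862
NNT = 1 / ARR = 1 / 0.11862 = 8.430 → round up → 9

9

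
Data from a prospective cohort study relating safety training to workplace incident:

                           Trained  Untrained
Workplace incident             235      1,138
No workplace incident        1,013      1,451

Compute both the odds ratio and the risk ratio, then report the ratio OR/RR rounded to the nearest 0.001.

Reading the table with exposure as columns: a = 235 (Trained, case), b = 1013 (Trained, non-case), c = 1138 (Untrained, case), d = 1451.
OR = (235·1451)/(1013·1138) = 340985/1152794 = 0.29579
Risk in exposed = 235/1248 = 0.18830; risk in unexposed = 1138/2589 = 0.43955; RR = 0.42839
OR/RR = 0.29579 / 0.42839 = 0.69046
The outcome is not rare, so the OR lies further from 1 than the RR.

0.690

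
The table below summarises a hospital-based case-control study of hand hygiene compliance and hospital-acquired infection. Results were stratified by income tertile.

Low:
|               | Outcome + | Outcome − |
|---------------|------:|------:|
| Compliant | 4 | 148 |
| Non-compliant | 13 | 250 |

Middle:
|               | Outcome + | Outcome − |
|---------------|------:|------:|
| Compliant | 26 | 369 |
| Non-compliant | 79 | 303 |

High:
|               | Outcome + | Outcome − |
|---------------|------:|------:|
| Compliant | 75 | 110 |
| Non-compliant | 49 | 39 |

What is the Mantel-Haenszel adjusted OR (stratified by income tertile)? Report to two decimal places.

OR_MH = Σ(aᵢdᵢ/nᵢ) / Σ(bᵢcᵢ/nᵢ), where nᵢ is the stratum total.
Stratum 1 (Low): n = 415; a·d/n = 4·250/415 = 2.4096; b·c/n = 148·13/415 = 4.6361
Stratum 2 (Middle): n = 777; a·d/n = 26·303/777 = 10.1390; b·c/n = 369·79/777 = 37.5174
Stratum 3 (High): n = 273; a·d/n = 75·39/273 = 10.7143; b·c/n = 110·49/273 = 19.7436
OR_MH = (2.4096 + 10.1390 + 10.7143) / (4.6361 + 37.5174 + 19.7436) = 23.2629 / 61.8971 = 0.37583

0.38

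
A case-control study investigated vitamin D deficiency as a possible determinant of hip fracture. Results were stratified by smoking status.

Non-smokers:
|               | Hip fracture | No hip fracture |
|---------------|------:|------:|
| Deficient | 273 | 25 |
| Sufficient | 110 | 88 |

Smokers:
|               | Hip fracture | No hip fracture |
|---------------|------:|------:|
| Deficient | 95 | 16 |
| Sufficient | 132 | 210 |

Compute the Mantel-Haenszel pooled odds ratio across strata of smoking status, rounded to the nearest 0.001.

9.060

OR_MH = Σ(aᵢdᵢ/nᵢ) / Σ(bᵢcᵢ/nᵢ), where nᵢ is the stratum total.
Stratum 1 (Non-smokers): n = 496; a·d/n = 273·88/496 = 48.4355; b·c/n = 25·110/496 = 5.5444
Stratum 2 (Smokers): n = 453; a·d/n = 95·210/453 = 44.0397; b·c/n = 16·132/453 = 4.6623
OR_MH = (48.4355 + 44.0397) / (5.5444 + 4.6623) = 92.4752 / 10.2066 = 9.06033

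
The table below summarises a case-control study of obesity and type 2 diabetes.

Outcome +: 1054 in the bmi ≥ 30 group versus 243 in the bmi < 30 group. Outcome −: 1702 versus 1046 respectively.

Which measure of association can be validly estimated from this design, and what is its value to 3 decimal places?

From the description: a = 1054, b = 1702, c = 243, d = 1046.
This is a case-control study: participants were sampled on outcome status, so risks in the source population cannot be estimated directly — relative risk is not valid here. The odds ratio is the appropriate measure.
OR = (a·d)/(b·c) = (1054 × 1046) / (1702 × 243) = 1102484 / 413586 = 2.66567

2.666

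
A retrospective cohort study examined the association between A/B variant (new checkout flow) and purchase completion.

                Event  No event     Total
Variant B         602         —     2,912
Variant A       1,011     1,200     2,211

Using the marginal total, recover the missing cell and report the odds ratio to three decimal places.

0.309

The missing cell is in the exposed row: 2912 − 602 = 2310.
So a = 602, b = 2310, c = 1011, d = 1200.
OR = (a·d)/(b·c) = (602 × 1200) / (2310 × 1011) = 722400 / 2335410 = 0.30932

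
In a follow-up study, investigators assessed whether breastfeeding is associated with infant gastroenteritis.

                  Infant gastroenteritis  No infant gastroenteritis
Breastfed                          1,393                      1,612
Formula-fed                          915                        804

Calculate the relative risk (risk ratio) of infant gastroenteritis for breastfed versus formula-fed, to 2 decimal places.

Cells: a = 1393, b = 1612, c = 915, d = 804.
Risk in exposed = 1393/3005 = 0.46356; risk in unexposed = 915/1719 = 0.53229.
RR = 0.46356 / 0.53229 = 0.87089
The risk is 13% lower among the exposed than among the unexposed.

0.87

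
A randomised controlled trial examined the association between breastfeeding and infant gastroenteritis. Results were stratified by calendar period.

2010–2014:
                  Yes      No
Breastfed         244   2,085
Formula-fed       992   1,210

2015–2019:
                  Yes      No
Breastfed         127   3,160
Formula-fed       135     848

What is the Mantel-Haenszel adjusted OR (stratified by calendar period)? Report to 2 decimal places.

OR_MH = Σ(aᵢdᵢ/nᵢ) / Σ(bᵢcᵢ/nᵢ), where nᵢ is the stratum total.
Stratum 1 (2010–2014): n = 4531; a·d/n = 244·1210/4531 = 65.1600; b·c/n = 2085·992/4531 = 456.4820
Stratum 2 (2015–2019): n = 4270; a·d/n = 127·848/4270 = 25.2215; b·c/n = 3160·135/4270 = 99.9063
OR_MH = (65.1600 + 25.2215) / (456.4820 + 99.9063) = 90.3816 / 556.3883 = 0.16244

0.16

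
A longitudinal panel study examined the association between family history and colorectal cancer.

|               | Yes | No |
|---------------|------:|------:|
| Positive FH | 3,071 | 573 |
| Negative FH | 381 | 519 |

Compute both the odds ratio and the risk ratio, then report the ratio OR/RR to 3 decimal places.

3.667

Cells: a = 3071, b = 573, c = 381, d = 519.
OR = (3071·519)/(573·381) = 1593849/218313 = 7.30075
Risk in exposed = 3071/3644 = 0.84276; risk in unexposed = 381/900 = 0.42333; RR = 1.99076
OR/RR = 7.30075 / 1.99076 = 3.66732
The outcome is not rare, so the OR lies further from 1 than the RR.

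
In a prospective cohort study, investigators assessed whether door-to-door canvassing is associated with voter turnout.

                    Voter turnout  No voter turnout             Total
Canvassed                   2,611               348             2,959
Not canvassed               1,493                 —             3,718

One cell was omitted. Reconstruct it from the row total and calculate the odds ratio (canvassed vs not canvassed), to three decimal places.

11.181

The missing cell is in the unexposed row: 3718 − 1493 = 2225.
So a = 2611, b = 348, c = 1493, d = 2225.
OR = (a·d)/(b·c) = (2611 × 2225) / (348 × 1493) = 5809475 / 519564 = 11.18144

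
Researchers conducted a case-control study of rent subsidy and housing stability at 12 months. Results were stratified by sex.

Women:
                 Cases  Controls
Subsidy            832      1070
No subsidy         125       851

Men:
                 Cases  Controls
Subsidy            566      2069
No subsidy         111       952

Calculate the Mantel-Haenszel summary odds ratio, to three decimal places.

OR_MH = Σ(aᵢdᵢ/nᵢ) / Σ(bᵢcᵢ/nᵢ), where nᵢ is the stratum total.
Stratum 1 (Women): n = 2878; a·d/n = 832·851/2878 = 246.0153; b·c/n = 1070·125/2878 = 46.4732
Stratum 2 (Men): n = 3698; a·d/n = 566·952/3698 = 145.7090; b·c/n = 2069·111/3698 = 62.1036
OR_MH = (246.0153 + 145.7090) / (46.4732 + 62.1036) = 391.7243 / 108.5768 = 3.60781

3.608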